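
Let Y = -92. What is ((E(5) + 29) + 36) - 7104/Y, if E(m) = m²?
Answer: 3846/23 ≈ 167.22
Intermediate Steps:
((E(5) + 29) + 36) - 7104/Y = ((5² + 29) + 36) - 7104/(-92) = ((25 + 29) + 36) - 7104*(-1)/92 = (54 + 36) - 64*(-111/92) = 90 + 1776/23 = 3846/23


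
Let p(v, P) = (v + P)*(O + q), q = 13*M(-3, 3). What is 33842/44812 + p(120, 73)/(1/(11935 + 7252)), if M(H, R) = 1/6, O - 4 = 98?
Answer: 12964290173194/33609 ≈ 3.8574e+8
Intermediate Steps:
O = 102 (O = 4 + 98 = 102)
M(H, R) = ⅙
q = 13/6 (q = 13*(⅙) = 13/6 ≈ 2.1667)
p(v, P) = 625*P/6 + 625*v/6 (p(v, P) = (v + P)*(102 + 13/6) = (P + v)*(625/6) = 625*P/6 + 625*v/6)
33842/44812 + p(120, 73)/(1/(11935 + 7252)) = 33842/44812 + ((625/6)*73 + (625/6)*120)/(1/(11935 + 7252)) = 33842*(1/44812) + (45625/6 + 12500)/(1/19187) = 16921/22406 + 120625/(6*(1/19187)) = 16921/22406 + (120625/6)*19187 = 16921/22406 + 2314431875/6 = 12964290173194/33609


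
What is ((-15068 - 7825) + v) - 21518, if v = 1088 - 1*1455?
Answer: -44778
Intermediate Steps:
v = -367 (v = 1088 - 1455 = -367)
((-15068 - 7825) + v) - 21518 = ((-15068 - 7825) - 367) - 21518 = (-22893 - 367) - 21518 = -23260 - 21518 = -44778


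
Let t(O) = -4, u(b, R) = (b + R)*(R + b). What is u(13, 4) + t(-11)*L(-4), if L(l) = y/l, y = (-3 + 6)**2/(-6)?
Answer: 575/2 ≈ 287.50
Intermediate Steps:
u(b, R) = (R + b)**2 (u(b, R) = (R + b)*(R + b) = (R + b)**2)
y = -3/2 (y = 3**2*(-1/6) = 9*(-1/6) = -3/2 ≈ -1.5000)
L(l) = -3/(2*l)
u(13, 4) + t(-11)*L(-4) = (4 + 13)**2 - (-6)/(-4) = 17**2 - (-6)*(-1)/4 = 289 - 4*3/8 = 289 - 3/2 = 575/2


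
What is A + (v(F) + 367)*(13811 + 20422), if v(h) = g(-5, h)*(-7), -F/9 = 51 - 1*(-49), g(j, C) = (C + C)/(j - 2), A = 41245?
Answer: -49014644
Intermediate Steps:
g(j, C) = 2*C/(-2 + j) (g(j, C) = (2*C)/(-2 + j) = 2*C/(-2 + j))
F = -900 (F = -9*(51 - 1*(-49)) = -9*(51 + 49) = -9*100 = -900)
v(h) = 2*h (v(h) = (2*h/(-2 - 5))*(-7) = (2*h/(-7))*(-7) = (2*h*(-⅐))*(-7) = -2*h/7*(-7) = 2*h)
A + (v(F) + 367)*(13811 + 20422) = 41245 + (2*(-900) + 367)*(13811 + 20422) = 41245 + (-1800 + 367)*34233 = 41245 - 1433*34233 = 41245 - 49055889 = -49014644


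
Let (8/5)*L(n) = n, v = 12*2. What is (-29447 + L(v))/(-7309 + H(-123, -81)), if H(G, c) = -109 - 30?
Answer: 3679/931 ≈ 3.9517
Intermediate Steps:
H(G, c) = -139
v = 24
L(n) = 5*n/8
(-29447 + L(v))/(-7309 + H(-123, -81)) = (-29447 + (5/8)*24)/(-7309 - 139) = (-29447 + 15)/(-7448) = -29432*(-1/7448) = 3679/931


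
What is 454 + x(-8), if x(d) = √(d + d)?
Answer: 454 + 4*I ≈ 454.0 + 4.0*I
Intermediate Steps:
x(d) = √2*√d (x(d) = √(2*d) = √2*√d)
454 + x(-8) = 454 + √2*√(-8) = 454 + √2*(2*I*√2) = 454 + 4*I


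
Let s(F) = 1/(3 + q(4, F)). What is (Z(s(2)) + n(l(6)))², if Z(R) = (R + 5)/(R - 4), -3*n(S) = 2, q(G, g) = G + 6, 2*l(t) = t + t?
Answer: 10000/2601 ≈ 3.8447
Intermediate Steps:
l(t) = t (l(t) = (t + t)/2 = (2*t)/2 = t)
q(G, g) = 6 + G
n(S) = -⅔ (n(S) = -⅓*2 = -⅔)
s(F) = 1/13 (s(F) = 1/(3 + (6 + 4)) = 1/(3 + 10) = 1/13)
Z(R) = (5 + R)/(-4 + R)
(Z(s(2)) + n(l(6)))² = ((5 + 1/13)/(-4 + 1/13) - ⅔)² = ((66/13)/(-51/13) - ⅔)² = (-13/51*66/13 - ⅔)² = (-22/17 - ⅔)² = (-100/51)² = 10000/2601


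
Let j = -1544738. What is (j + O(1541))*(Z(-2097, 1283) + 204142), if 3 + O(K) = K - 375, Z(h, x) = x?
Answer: -317088894375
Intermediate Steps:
O(K) = -378 + K (O(K) = -3 + (K - 375) = -3 + (-375 + K) = -378 + K)
(j + O(1541))*(Z(-2097, 1283) + 204142) = (-1544738 + (-378 + 1541))*(1283 + 204142) = (-1544738 + 1163)*205425 = -1543575*205425 = -317088894375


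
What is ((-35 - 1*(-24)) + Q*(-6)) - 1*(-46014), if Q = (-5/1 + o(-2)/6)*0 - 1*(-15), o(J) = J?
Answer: 45913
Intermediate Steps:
Q = 15 (Q = (-5/1 - 2/6)*0 - 1*(-15) = (-5*1 - 2*⅙)*0 + 15 = (-5 - ⅓)*0 + 15 = -16/3*0 + 15 = 0 + 15 = 15)
((-35 - 1*(-24)) + Q*(-6)) - 1*(-46014) = ((-35 - 1*(-24)) + 15*(-6)) - 1*(-46014) = ((-35 + 24) - 90) + 46014 = (-11 - 90) + 46014 = -101 + 46014 = 45913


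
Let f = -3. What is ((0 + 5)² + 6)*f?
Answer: -93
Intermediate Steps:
((0 + 5)² + 6)*f = ((0 + 5)² + 6)*(-3) = (5² + 6)*(-3) = (25 + 6)*(-3) = 31*(-3) = -93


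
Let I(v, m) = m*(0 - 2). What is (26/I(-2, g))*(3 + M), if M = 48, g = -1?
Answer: 663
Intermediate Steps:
I(v, m) = -2*m (I(v, m) = m*(-2) = -2*m)
(26/I(-2, g))*(3 + M) = (26/((-2*(-1))))*(3 + 48) = (26/2)*51 = (26*(1/2))*51 = 13*51 = 663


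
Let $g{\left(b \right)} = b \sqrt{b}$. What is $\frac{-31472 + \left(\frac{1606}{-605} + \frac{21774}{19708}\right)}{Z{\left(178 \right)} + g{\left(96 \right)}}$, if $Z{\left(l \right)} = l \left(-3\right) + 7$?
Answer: $- \frac{8989418302453}{328979583790} - \frac{3275082189888 \sqrt{6}}{164489791895} \approx -76.096$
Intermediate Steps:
$g{\left(b \right)} = b^{\frac{3}{2}}$
$Z{\left(l \right)} = 7 - 3 l$ ($Z{\left(l \right)} = - 3 l + 7 = 7 - 3 l$)
$\frac{-31472 + \left(\frac{1606}{-605} + \frac{21774}{19708}\right)}{Z{\left(178 \right)} + g{\left(96 \right)}} = \frac{-31472 + \left(\frac{1606}{-605} + \frac{21774}{19708}\right)}{\left(7 - 534\right) + 96^{\frac{3}{2}}} = \frac{-31472 + \left(1606 \left(- \frac{1}{605}\right) + 21774 \cdot \frac{1}{19708}\right)}{\left(7 - 534\right) + 384 \sqrt{6}} = \frac{-31472 + \left(- \frac{146}{55} + \frac{10887}{9854}\right)}{-527 + 384 \sqrt{6}} = \frac{-31472 - \frac{839899}{541970}}{-527 + 384 \sqrt{6}} = - \frac{17057719739}{541970 \left(-527 + 384 \sqrt{6}\right)}$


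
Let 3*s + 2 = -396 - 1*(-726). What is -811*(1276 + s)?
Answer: -3370516/3 ≈ -1.1235e+6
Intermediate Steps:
s = 328/3 (s = -2/3 + (-396 - 1*(-726))/3 = -2/3 + (-396 + 726)/3 = -2/3 + (1/3)*330 = -2/3 + 110 = 328/3 ≈ 109.33)
-811*(1276 + s) = -811*(1276 + 328/3) = -811*4156/3 = -3370516/3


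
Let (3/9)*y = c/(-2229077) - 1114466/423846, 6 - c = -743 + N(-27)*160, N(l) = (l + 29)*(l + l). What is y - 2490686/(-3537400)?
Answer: -2007590070597548149/278506980695025900 ≈ -7.2084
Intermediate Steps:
N(l) = 2*l*(29 + l) (N(l) = (29 + l)*(2*l) = 2*l*(29 + l))
c = 18029 (c = 6 - (-743 + (2*(-27)*(29 - 27))*160) = 6 - (-743 + (2*(-27)*2)*160) = 6 - (-743 - 108*160) = 6 - (-743 - 17280) = 6 - 1*(-18023) = 6 + 18023 = 18029)
y = -1245936023708/157464228357 (y = 3*(18029/(-2229077) - 1114466/423846) = 3*(18029*(-1/2229077) - 1114466*1/423846) = 3*(-18029/2229077 - 557233/211923) = 3*(-1245936023708/472392685071) = -1245936023708/157464228357 ≈ -7.9125)
y - 2490686/(-3537400) = -1245936023708/157464228357 - 2490686/(-3537400) = -1245936023708/157464228357 - 2490686*(-1/3537400) = -1245936023708/157464228357 + 1245343/1768700 = -2007590070597548149/278506980695025900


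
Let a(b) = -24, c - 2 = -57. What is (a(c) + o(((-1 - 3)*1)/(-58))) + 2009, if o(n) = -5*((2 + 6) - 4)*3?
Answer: 1925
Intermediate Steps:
c = -55 (c = 2 - 57 = -55)
o(n) = -60 (o(n) = -5*(8 - 4)*3 = -5*4*3 = -20*3 = -60)
(a(c) + o(((-1 - 3)*1)/(-58))) + 2009 = (-24 - 60) + 2009 = -84 + 2009 = 1925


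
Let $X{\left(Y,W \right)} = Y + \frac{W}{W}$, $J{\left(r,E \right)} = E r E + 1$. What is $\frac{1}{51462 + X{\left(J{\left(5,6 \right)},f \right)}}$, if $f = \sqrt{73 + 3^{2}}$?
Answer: $\frac{1}{51644} \approx 1.9363 \cdot 10^{-5}$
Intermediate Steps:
$f = \sqrt{82}$ ($f = \sqrt{73 + 9} = \sqrt{82} \approx 9.0554$)
$J{\left(r,E \right)} = 1 + r E^{2}$ ($J{\left(r,E \right)} = r E^{2} + 1 = 1 + r E^{2}$)
$X{\left(Y,W \right)} = 1 + Y$ ($X{\left(Y,W \right)} = Y + 1 = 1 + Y$)
$\frac{1}{51462 + X{\left(J{\left(5,6 \right)},f \right)}} = \frac{1}{51462 + \left(1 + \left(1 + 5 \cdot 6^{2}\right)\right)} = \frac{1}{51462 + \left(1 + \left(1 + 5 \cdot 36\right)\right)} = \frac{1}{51462 + \left(1 + \left(1 + 180\right)\right)} = \frac{1}{51462 + \left(1 + 181\right)} = \frac{1}{51462 + 182} = \frac{1}{51644}$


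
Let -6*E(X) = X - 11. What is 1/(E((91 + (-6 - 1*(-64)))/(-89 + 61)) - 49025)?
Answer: -168/8235743 ≈ -2.0399e-5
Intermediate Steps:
E(X) = 11/6 - X/6 (E(X) = -(X - 11)/6 = -(-11 + X)/6 = 11/6 - X/6)
1/(E((91 + (-6 - 1*(-64)))/(-89 + 61)) - 49025) = 1/((11/6 - (91 + (-6 - 1*(-64)))/(6*(-89 + 61))) - 49025) = 1/((11/6 - (91 + (-6 + 64))/(6*(-28))) - 49025) = 1/((11/6 - (91 + 58)*(-1)/(6*28)) - 49025) = 1/((11/6 - 149*(-1)/(6*28)) - 49025) = 1/((11/6 - ⅙*(-149/28)) - 49025) = 1/((11/6 + 149/168) - 49025) = 1/(457/168 - 49025) = 1/(-8235743/168) = -168/8235743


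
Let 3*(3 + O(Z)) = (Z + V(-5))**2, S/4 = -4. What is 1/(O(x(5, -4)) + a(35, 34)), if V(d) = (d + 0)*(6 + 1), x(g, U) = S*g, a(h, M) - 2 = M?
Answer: 3/13324 ≈ 0.00022516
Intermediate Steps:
S = -16 (S = 4*(-4) = -16)
a(h, M) = 2 + M
x(g, U) = -16*g
V(d) = 7*d (V(d) = d*7 = 7*d)
O(Z) = -3 + (-35 + Z)**2/3 (O(Z) = -3 + (Z + 7*(-5))**2/3 = -3 + (Z - 35)**2/3 = -3 + (-35 + Z)**2/3)
1/(O(x(5, -4)) + a(35, 34)) = 1/((-3 + (-35 - 16*5)**2/3) + (2 + 34)) = 1/((-3 + (-35 - 80)**2/3) + 36) = 1/((-3 + (1/3)*(-115)**2) + 36) = 1/((-3 + (1/3)*13225) + 36) = 1/((-3 + 13225/3) + 36) = 1/(13216/3 + 36) = 1/(13324/3) = 3/13324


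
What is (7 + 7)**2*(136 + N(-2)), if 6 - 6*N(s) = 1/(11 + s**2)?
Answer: 1208242/45 ≈ 26850.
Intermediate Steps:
N(s) = 1 - 1/(6*(11 + s**2))
(7 + 7)**2*(136 + N(-2)) = (7 + 7)**2*(136 + (65/6 + (-2)**2)/(11 + (-2)**2)) = 14**2*(136 + (65/6 + 4)/(11 + 4)) = 196*(136 + (89/6)/15) = 196*(136 + (1/15)*(89/6)) = 196*(136 + 89/90) = 196*(12329/90) = 1208242/45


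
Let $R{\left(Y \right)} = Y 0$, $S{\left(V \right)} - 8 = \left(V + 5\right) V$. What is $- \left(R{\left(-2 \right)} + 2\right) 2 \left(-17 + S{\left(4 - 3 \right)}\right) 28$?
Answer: $336$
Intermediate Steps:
$S{\left(V \right)} = 8 + V \left(5 + V\right)$ ($S{\left(V \right)} = 8 + \left(V + 5\right) V = 8 + \left(5 + V\right) V = 8 + V \left(5 + V\right)$)
$R{\left(Y \right)} = 0$
$- \left(R{\left(-2 \right)} + 2\right) 2 \left(-17 + S{\left(4 - 3 \right)}\right) 28 = - \left(0 + 2\right) 2 \left(-17 + \left(8 + \left(4 - 3\right)^{2} + 5 \left(4 - 3\right)\right)\right) 28 = - 2 \cdot 2 \left(-17 + \left(8 + \left(4 - 3\right)^{2} + 5 \left(4 - 3\right)\right)\right) 28 = \left(-1\right) 4 \left(-17 + \left(8 + 1^{2} + 5 \cdot 1\right)\right) 28 = - 4 \left(-17 + \left(8 + 1 + 5\right)\right) 28 = - 4 \left(-17 + 14\right) 28 = \left(-4\right) \left(-3\right) 28 = 12 \cdot 28 = 336$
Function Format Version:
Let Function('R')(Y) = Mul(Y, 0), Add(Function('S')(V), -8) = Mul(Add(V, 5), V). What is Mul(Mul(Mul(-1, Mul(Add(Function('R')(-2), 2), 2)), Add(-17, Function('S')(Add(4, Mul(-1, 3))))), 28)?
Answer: 336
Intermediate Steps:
Function('S')(V) = Add(8, Mul(V, Add(5, V))) (Function('S')(V) = Add(8, Mul(Add(V, 5), V)) = Add(8, Mul(Add(5, V), V)) = Add(8, Mul(V, Add(5, V))))
Function('R')(Y) = 0
Mul(Mul(Mul(-1, Mul(Add(Function('R')(-2), 2), 2)), Add(-17, Function('S')(Add(4, Mul(-1, 3))))), 28) = Mul(Mul(Mul(-1, Mul(Add(0, 2), 2)), Add(-17, Add(8, Pow(Add(4, Mul(-1, 3)), 2), Mul(5, Add(4, Mul(-1, 3)))))), 28) = Mul(Mul(Mul(-1, Mul(2, 2)), Add(-17, Add(8, Pow(Add(4, -3), 2), Mul(5, Add(4, -3))))), 28) = Mul(Mul(Mul(-1, 4), Add(-17, Add(8, Pow(1, 2), Mul(5, 1)))), 28) = Mul(Mul(-4, Add(-17, Add(8, 1, 5))), 28) = Mul(Mul(-4, Add(-17, 14)), 28) = Mul(Mul(-4, -3), 28) = Mul(12, 28) = 336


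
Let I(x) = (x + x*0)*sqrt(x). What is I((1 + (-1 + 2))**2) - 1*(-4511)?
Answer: 4519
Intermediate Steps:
I(x) = x**(3/2) (I(x) = (x + 0)*sqrt(x) = x*sqrt(x) = x**(3/2))
I((1 + (-1 + 2))**2) - 1*(-4511) = ((1 + (-1 + 2))**2)**(3/2) - 1*(-4511) = ((1 + 1)**2)**(3/2) + 4511 = (2**2)**(3/2) + 4511 = 4**(3/2) + 4511 = 8 + 4511 = 4519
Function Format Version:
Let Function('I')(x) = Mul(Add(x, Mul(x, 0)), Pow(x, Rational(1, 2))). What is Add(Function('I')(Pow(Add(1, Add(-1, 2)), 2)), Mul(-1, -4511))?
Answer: 4519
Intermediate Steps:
Function('I')(x) = Pow(x, Rational(3, 2)) (Function('I')(x) = Mul(Add(x, 0), Pow(x, Rational(1, 2))) = Mul(x, Pow(x, Rational(1, 2))) = Pow(x, Rational(3, 2)))
Add(Function('I')(Pow(Add(1, Add(-1, 2)), 2)), Mul(-1, -4511)) = Add(Pow(Pow(Add(1, Add(-1, 2)), 2), Rational(3, 2)), Mul(-1, -4511)) = Add(Pow(Pow(Add(1, 1), 2), Rational(3, 2)), 4511) = Add(Pow(Pow(2, 2), Rational(3, 2)), 4511) = Add(Pow(4, Rational(3, 2)), 4511) = Add(8, 4511) = 4519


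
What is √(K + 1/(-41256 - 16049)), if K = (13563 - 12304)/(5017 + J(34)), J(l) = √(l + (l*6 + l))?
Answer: √(4134096049290 - 229220*√17)/(57305*√(5017 + 4*√17)) ≈ 0.50011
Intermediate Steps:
J(l) = 2*√2*√l (J(l) = √(l + (6*l + l)) = √(l + 7*l) = √(8*l) = 2*√2*√l)
K = 1259/(5017 + 4*√17) (K = (13563 - 12304)/(5017 + 2*√2*√34) = 1259/(5017 + 4*√17) ≈ 0.25012)
√(K + 1/(-41256 - 16049)) = √((6316403/25170017 - 5036*√17/25170017) + 1/(-41256 - 16049)) = √((6316403/25170017 - 5036*√17/25170017) + 1/(-57305)) = √((6316403/25170017 - 5036*√17/25170017) - 1/57305) = √(361936303898/1442367824185 - 5036*√17/25170017)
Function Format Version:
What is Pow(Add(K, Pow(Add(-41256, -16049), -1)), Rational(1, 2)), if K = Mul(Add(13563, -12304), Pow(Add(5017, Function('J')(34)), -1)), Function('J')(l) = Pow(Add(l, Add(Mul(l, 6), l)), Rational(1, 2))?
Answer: Mul(Rational(1, 57305), Pow(Add(5017, Mul(4, Pow(17, Rational(1, 2)))), Rational(-1, 2)), Pow(Add(4134096049290, Mul(-229220, Pow(17, Rational(1, 2)))), Rational(1, 2))) ≈ 0.50011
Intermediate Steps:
Function('J')(l) = Mul(2, Pow(2, Rational(1, 2)), Pow(l, Rational(1, 2))) (Function('J')(l) = Pow(Add(l, Add(Mul(6, l), l)), Rational(1, 2)) = Pow(Add(l, Mul(7, l)), Rational(1, 2)) = Pow(Mul(8, l), Rational(1, 2)) = Mul(2, Pow(2, Rational(1, 2)), Pow(l, Rational(1, 2))))
K = Mul(1259, Pow(Add(5017, Mul(4, Pow(17, Rational(1, 2)))), -1)) (K = Mul(Add(13563, -12304), Pow(Add(5017, Mul(2, Pow(2, Rational(1, 2)), Pow(34, Rational(1, 2)))), -1)) = Mul(1259, Pow(Add(5017, Mul(4, Pow(17, Rational(1, 2)))), -1)) ≈ 0.25012)
Pow(Add(K, Pow(Add(-41256, -16049), -1)), Rational(1, 2)) = Pow(Add(Add(Rational(6316403, 25170017), Mul(Rational(-5036, 25170017), Pow(17, Rational(1, 2)))), Pow(Add(-41256, -16049), -1)), Rational(1, 2)) = Pow(Add(Add(Rational(6316403, 25170017), Mul(Rational(-5036, 25170017), Pow(17, Rational(1, 2)))), Pow(-57305, -1)), Rational(1, 2)) = Pow(Add(Add(Rational(6316403, 25170017), Mul(Rational(-5036, 25170017), Pow(17, Rational(1, 2)))), Rational(-1, 57305)), Rational(1, 2)) = Pow(Add(Rational(361936303898, 1442367824185), Mul(Rational(-5036, 25170017), Pow(17, Rational(1, 2)))), Rational(1, 2))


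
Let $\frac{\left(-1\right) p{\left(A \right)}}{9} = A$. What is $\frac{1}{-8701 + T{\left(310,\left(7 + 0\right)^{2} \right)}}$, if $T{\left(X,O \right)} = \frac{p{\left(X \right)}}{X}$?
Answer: $- \frac{1}{8710} \approx -0.00011481$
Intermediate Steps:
$p{\left(A \right)} = - 9 A$
$T{\left(X,O \right)} = -9$ ($T{\left(X,O \right)} = \frac{\left(-9\right) X}{X} = -9$)
$\frac{1}{-8701 + T{\left(310,\left(7 + 0\right)^{2} \right)}} = \frac{1}{-8701 - 9} = \frac{1}{-8710} = - \frac{1}{8710}$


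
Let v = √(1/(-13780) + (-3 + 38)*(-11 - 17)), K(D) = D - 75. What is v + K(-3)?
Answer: -78 + 9*I*√574353845/6890 ≈ -78.0 + 31.305*I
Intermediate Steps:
K(D) = -75 + D
v = 9*I*√574353845/6890 (v = √(-1/13780 + 35*(-28)) = √(-1/13780 - 980) = √(-13504401/13780) = 9*I*√574353845/6890 ≈ 31.305*I)
v + K(-3) = 9*I*√574353845/6890 + (-75 - 3) = 9*I*√574353845/6890 - 78 = -78 + 9*I*√574353845/6890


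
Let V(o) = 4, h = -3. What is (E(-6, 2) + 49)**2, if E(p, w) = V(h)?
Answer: 2809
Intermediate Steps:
E(p, w) = 4
(E(-6, 2) + 49)**2 = (4 + 49)**2 = 53**2 = 2809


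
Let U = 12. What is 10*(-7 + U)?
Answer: 50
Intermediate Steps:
10*(-7 + U) = 10*(-7 + 12) = 10*5 = 50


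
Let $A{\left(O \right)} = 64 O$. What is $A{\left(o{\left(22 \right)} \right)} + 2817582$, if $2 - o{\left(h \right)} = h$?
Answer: $2816302$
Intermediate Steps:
$o{\left(h \right)} = 2 - h$
$A{\left(o{\left(22 \right)} \right)} + 2817582 = 64 \left(2 - 22\right) + 2817582 = 64 \left(-20\right) + 2817582 = -1280 + 2817582 = 2816302$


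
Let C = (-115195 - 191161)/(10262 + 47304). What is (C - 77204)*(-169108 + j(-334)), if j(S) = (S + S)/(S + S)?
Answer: 375809176592370/28783 ≈ 1.3057e+10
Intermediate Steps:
j(S) = 1 (j(S) = (2*S)/((2*S)) = (2*S)*(1/(2*S)) = 1)
C = -153178/28783 (C = -306356/57566 = -306356*1/57566 = -153178/28783 ≈ -5.3218)
(C - 77204)*(-169108 + j(-334)) = (-153178/28783 - 77204)*(-169108 + 1) = -2222315910/28783*(-169107) = 375809176592370/28783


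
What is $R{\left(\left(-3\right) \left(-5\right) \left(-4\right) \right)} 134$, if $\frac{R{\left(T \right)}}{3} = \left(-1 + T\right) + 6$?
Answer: $-22110$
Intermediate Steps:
$R{\left(T \right)} = 15 + 3 T$ ($R{\left(T \right)} = 3 \left(\left(-1 + T\right) + 6\right) = 3 \left(5 + T\right) = 15 + 3 T$)
$R{\left(\left(-3\right) \left(-5\right) \left(-4\right) \right)} 134 = \left(15 + 3 \left(-3\right) \left(-5\right) \left(-4\right)\right) 134 = \left(15 + 3 \cdot 15 \left(-4\right)\right) 134 = \left(15 + 3 \left(-60\right)\right) 134 = \left(15 - 180\right) 134 = \left(-165\right) 134 = -22110$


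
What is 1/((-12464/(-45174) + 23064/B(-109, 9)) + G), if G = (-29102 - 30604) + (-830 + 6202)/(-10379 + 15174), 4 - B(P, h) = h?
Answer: -108304665/6965874867398 ≈ -1.5548e-5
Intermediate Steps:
B(P, h) = 4 - h
G = -286284898/4795 (G = -59706 + 5372/4795 = -286284898/4795 ≈ -59705.)
1/((-12464/(-45174) + 23064/B(-109, 9)) + G) = 1/((-12464/(-45174) + 23064/(4 - 1*9)) - 286284898/4795) = 1/((-12464*(-1/45174) + 23064/(4 - 9)) - 286284898/4795) = 1/((6232/22587 + 23064/(-5)) - 286284898/4795) = 1/((6232/22587 + 23064*(-1/5)) - 286284898/4795) = 1/((6232/22587 - 23064/5) - 286284898/4795) = 1/(-520915408/112935 - 286284898/4795) = 1/(-6965874867398/108304665) = -108304665/6965874867398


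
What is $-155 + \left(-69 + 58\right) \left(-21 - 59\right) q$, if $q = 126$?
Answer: $110725$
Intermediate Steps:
$-155 + \left(-69 + 58\right) \left(-21 - 59\right) q = -155 + \left(-69 + 58\right) \left(-21 - 59\right) 126 = -155 + \left(-11\right) \left(-80\right) 126 = -155 + 880 \cdot 126 = -155 + 110880 = 110725$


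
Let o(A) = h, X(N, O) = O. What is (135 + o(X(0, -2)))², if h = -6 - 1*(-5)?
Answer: 17956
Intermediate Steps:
h = -1 (h = -6 + 5 = -1)
o(A) = -1
(135 + o(X(0, -2)))² = (135 - 1)² = 134² = 17956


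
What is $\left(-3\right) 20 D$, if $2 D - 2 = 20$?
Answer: $-660$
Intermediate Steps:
$D = 11$ ($D = 1 + \frac{1}{2} \cdot 20 = 1 + 10 = 11$)
$\left(-3\right) 20 D = \left(-3\right) 20 \cdot 11 = \left(-60\right) 11 = -660$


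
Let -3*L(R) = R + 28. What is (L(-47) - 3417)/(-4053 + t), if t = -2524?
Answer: 10232/19731 ≈ 0.51857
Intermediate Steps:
L(R) = -28/3 - R/3 (L(R) = -(R + 28)/3 = -(28 + R)/3 = -28/3 - R/3)
(L(-47) - 3417)/(-4053 + t) = ((-28/3 - ⅓*(-47)) - 3417)/(-4053 - 2524) = ((-28/3 + 47/3) - 3417)/(-6577) = (19/3 - 3417)*(-1/6577) = -10232/3*(-1/6577) = 10232/19731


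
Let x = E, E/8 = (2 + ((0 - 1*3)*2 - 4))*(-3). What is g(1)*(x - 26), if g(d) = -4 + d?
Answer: -498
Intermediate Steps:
E = 192 (E = 8*((2 + ((0 - 1*3)*2 - 4))*(-3)) = 8*((2 + ((0 - 3)*2 - 4))*(-3)) = 8*((2 + (-3*2 - 4))*(-3)) = 8*((2 + (-6 - 4))*(-3)) = 8*((2 - 10)*(-3)) = 8*(-8*(-3)) = 8*24 = 192)
x = 192
g(1)*(x - 26) = (-4 + 1)*(192 - 26) = -3*166 = -498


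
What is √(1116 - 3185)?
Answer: I*√2069 ≈ 45.486*I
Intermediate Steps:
√(1116 - 3185) = √(-2069) = I*√2069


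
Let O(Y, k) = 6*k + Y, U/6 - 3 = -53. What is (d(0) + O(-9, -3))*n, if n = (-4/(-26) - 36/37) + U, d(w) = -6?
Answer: 4774902/481 ≈ 9927.0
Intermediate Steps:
U = -300 (U = 18 + 6*(-53) = 18 - 318 = -300)
O(Y, k) = Y + 6*k
n = -144694/481 (n = (-4/(-26) - 36/37) - 300 = (-4*(-1/26) - 36*1/37) - 300 = (2/13 - 36/37) - 300 = -394/481 - 300 = -144694/481 ≈ -300.82)
(d(0) + O(-9, -3))*n = (-6 + (-9 + 6*(-3)))*(-144694/481) = (-6 + (-9 - 18))*(-144694/481) = (-6 - 27)*(-144694/481) = -33*(-144694/481) = 4774902/481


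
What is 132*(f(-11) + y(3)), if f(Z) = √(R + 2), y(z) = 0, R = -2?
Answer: 0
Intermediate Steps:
f(Z) = 0 (f(Z) = √(-2 + 2) = √0 = 0)
132*(f(-11) + y(3)) = 132*(0 + 0) = 132*0 = 0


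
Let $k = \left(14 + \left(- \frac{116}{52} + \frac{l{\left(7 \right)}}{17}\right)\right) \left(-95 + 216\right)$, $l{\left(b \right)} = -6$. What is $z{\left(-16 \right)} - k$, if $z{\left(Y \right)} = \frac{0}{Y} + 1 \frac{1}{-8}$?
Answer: $- \frac{2442485}{1768} \approx -1381.5$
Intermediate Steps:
$k = \frac{305283}{221}$ ($k = \left(14 - \left(\frac{6}{17} + \frac{29}{13}\right)\right) \left(-95 + 216\right) = \left(14 - \frac{571}{221}\right) 121 = \frac{2523}{221} \cdot 121 = \frac{305283}{221} \approx 1381.4$)
$z{\left(Y \right)} = - \frac{1}{8}$ ($z{\left(Y \right)} = 0 + 1 \left(- \frac{1}{8}\right) = 0 - \frac{1}{8} = - \frac{1}{8}$)
$z{\left(-16 \right)} - k = - \frac{1}{8} - \frac{305283}{221} = - \frac{2442485}{1768}$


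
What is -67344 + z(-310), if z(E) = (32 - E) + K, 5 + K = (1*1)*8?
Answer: -66999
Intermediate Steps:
K = 3 (K = -5 + (1*1)*8 = -5 + 1*8 = -5 + 8 = 3)
z(E) = 35 - E (z(E) = (32 - E) + 3 = 35 - E)
-67344 + z(-310) = -67344 + (35 - 1*(-310)) = -67344 + (35 + 310) = -67344 + 345 = -66999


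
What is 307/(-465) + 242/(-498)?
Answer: -44236/38595 ≈ -1.1462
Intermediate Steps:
307/(-465) + 242/(-498) = 307*(-1/465) + 242*(-1/498) = -307/465 - 121/249 = -44236/38595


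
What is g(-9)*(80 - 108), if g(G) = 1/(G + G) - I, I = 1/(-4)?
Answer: -49/9 ≈ -5.4444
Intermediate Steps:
I = -¼ ≈ -0.25000
g(G) = ¼ + 1/(2*G) (g(G) = 1/(G + G) - 1*(-¼) = 1/(2*G) + ¼ = ¼ + 1/(2*G))
g(-9)*(80 - 108) = ((¼)*(2 - 9)/(-9))*(80 - 108) = ((¼)*(-⅑)*(-7))*(-28) = (7/36)*(-28) = -49/9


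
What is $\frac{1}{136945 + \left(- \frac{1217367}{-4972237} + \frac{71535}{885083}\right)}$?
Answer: $\frac{4400842440671}{602674801197500351} \approx 7.3022 \cdot 10^{-6}$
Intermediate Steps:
$\frac{1}{136945 + \left(- \frac{1217367}{-4972237} + \frac{71535}{885083}\right)} = \frac{1}{136945 + \left(\left(-1217367\right) \left(- \frac{1}{4972237}\right) + 71535 \cdot \frac{1}{885083}\right)} = \frac{1}{136945 + \left(\frac{1217367}{4972237} + \frac{71535}{885083}\right)} = \frac{1}{136945 + \frac{1433159810256}{4400842440671}} = \frac{1}{\frac{602674801197500351}{4400842440671}} = \frac{4400842440671}{602674801197500351}$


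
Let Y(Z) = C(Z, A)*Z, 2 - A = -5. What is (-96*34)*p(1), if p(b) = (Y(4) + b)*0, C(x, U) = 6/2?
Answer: 0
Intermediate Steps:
A = 7 (A = 2 - 1*(-5) = 2 + 5 = 7)
C(x, U) = 3 (C(x, U) = 6*(½) = 3)
Y(Z) = 3*Z
p(b) = 0 (p(b) = (3*4 + b)*0 = (12 + b)*0 = 0)
(-96*34)*p(1) = -96*34*0 = -3264*0 = 0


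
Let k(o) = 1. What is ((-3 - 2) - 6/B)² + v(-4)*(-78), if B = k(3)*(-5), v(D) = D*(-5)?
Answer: -38639/25 ≈ -1545.6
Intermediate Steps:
v(D) = -5*D
B = -5 (B = 1*(-5) = -5)
((-3 - 2) - 6/B)² + v(-4)*(-78) = ((-3 - 2) - 6/(-5))² - 5*(-4)*(-78) = (-5 - 6*(-⅕))² + 20*(-78) = (-5 + 6/5)² - 1560 = (-19/5)² - 1560 = 361/25 - 1560 = -38639/25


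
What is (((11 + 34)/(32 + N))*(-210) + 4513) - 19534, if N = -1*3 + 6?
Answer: -15291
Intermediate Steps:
N = 3 (N = -3 + 6 = 3)
(((11 + 34)/(32 + N))*(-210) + 4513) - 19534 = (((11 + 34)/(32 + 3))*(-210) + 4513) - 19534 = ((45/35)*(-210) + 4513) - 19534 = ((45*(1/35))*(-210) + 4513) - 19534 = ((9/7)*(-210) + 4513) - 19534 = (-270 + 4513) - 19534 = 4243 - 19534 = -15291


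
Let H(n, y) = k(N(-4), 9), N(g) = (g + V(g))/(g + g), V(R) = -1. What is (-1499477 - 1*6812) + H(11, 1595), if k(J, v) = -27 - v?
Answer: -1506325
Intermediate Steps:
N(g) = (-1 + g)/(2*g) (N(g) = (g - 1)/(g + g) = (-1 + g)/((2*g)) = (-1 + g)*(1/(2*g)) = (-1 + g)/(2*g))
H(n, y) = -36 (H(n, y) = -27 - 1*9 = -27 - 9 = -36)
(-1499477 - 1*6812) + H(11, 1595) = (-1499477 - 1*6812) - 36 = (-1499477 - 6812) - 36 = -1506289 - 36 = -1506325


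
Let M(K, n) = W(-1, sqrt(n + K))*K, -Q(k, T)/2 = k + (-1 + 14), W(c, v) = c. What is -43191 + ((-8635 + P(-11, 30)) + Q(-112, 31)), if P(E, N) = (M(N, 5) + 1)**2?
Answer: -50787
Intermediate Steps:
Q(k, T) = -26 - 2*k (Q(k, T) = -2*(k + (-1 + 14)) = -2*(k + 13) = -2*(13 + k) = -26 - 2*k)
M(K, n) = -K
P(E, N) = (1 - N)**2 (P(E, N) = (-N + 1)**2 = (1 - N)**2)
-43191 + ((-8635 + P(-11, 30)) + Q(-112, 31)) = -43191 + ((-8635 + (1 - 1*30)**2) + (-26 - 2*(-112))) = -43191 + ((-8635 + (1 - 30)**2) + (-26 + 224)) = -43191 + ((-8635 + (-29)**2) + 198) = -43191 + ((-8635 + 841) + 198) = -43191 + (-7794 + 198) = -43191 - 7596 = -50787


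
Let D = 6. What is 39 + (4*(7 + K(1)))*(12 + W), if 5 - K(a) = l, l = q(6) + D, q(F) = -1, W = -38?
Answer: -689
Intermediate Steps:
l = 5 (l = -1 + 6 = 5)
K(a) = 0 (K(a) = 5 - 1*5 = 5 - 5 = 0)
39 + (4*(7 + K(1)))*(12 + W) = 39 + (4*(7 + 0))*(12 - 38) = 39 + (4*7)*(-26) = 39 + 28*(-26) = 39 - 728 = -689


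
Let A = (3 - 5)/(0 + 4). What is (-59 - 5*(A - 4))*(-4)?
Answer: 146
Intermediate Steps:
A = -½ (A = -2/4 = -2*¼ = -½ ≈ -0.50000)
(-59 - 5*(A - 4))*(-4) = (-59 - 5*(-½ - 4))*(-4) = (-59 - 5*(-9/2))*(-4) = (-59 + 45/2)*(-4) = -73/2*(-4) = 146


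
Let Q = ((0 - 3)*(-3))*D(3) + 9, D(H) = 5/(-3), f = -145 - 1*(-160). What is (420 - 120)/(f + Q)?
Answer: 100/3 ≈ 33.333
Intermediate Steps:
f = 15 (f = -145 + 160 = 15)
D(H) = -5/3 (D(H) = 5*(-⅓) = -5/3)
Q = -6 (Q = ((0 - 3)*(-3))*(-5/3) + 9 = -3*(-3)*(-5/3) + 9 = 9*(-5/3) + 9 = -15 + 9 = -6)
(420 - 120)/(f + Q) = (420 - 120)/(15 - 6) = 300/9 = 300*(⅑) = 100/3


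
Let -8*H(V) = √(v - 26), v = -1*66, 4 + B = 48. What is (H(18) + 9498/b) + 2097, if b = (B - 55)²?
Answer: 263235/121 - I*√23/4 ≈ 2175.5 - 1.199*I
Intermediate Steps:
B = 44 (B = -4 + 48 = 44)
v = -66
b = 121 (b = (44 - 55)² = (-11)² = 121)
H(V) = -I*√23/4 (H(V) = -√(-66 - 26)/8 = -I*√23/4)
(H(18) + 9498/b) + 2097 = (-I*√23/4 + 9498/121) + 2097 = (9498/121 - I*√23/4) + 2097 = 263235/121 - I*√23/4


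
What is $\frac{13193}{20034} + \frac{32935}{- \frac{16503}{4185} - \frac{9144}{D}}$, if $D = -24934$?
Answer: $- \frac{11474412139557139}{1246175442918} \approx -9207.7$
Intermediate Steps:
$\frac{13193}{20034} + \frac{32935}{- \frac{16503}{4185} - \frac{9144}{D}} = \frac{13193}{20034} + \frac{32935}{- \frac{16503}{4185} - \frac{9144}{-24934}} = 13193 \cdot \frac{1}{20034} + \frac{32935}{\left(-16503\right) \frac{1}{4185} - - \frac{4572}{12467}} = \frac{13193}{20034} + \frac{32935}{- \frac{5501}{1395} + \frac{4572}{12467}} = \frac{13193}{20034} + \frac{32935}{- \frac{62203027}{17391465}} = \frac{13193}{20034} + 32935 \left(- \frac{17391465}{62203027}\right) = \frac{13193}{20034} - \frac{572787899775}{62203027} = - \frac{11474412139557139}{1246175442918}$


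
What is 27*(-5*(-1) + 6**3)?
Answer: 5967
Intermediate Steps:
27*(-5*(-1) + 6**3) = 27*(5 + 216) = 27*221 = 5967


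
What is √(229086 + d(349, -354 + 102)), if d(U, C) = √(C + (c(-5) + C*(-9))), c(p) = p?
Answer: √(229086 + √2011) ≈ 478.68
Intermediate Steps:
d(U, C) = √(-5 - 8*C) (d(U, C) = √(C + (-5 + C*(-9))) = √(C + (-5 - 9*C)) = √(-5 - 8*C))
√(229086 + d(349, -354 + 102)) = √(229086 + √(-5 - 8*(-354 + 102))) = √(229086 + √(-5 - 8*(-252))) = √(229086 + √(-5 + 2016)) = √(229086 + √2011)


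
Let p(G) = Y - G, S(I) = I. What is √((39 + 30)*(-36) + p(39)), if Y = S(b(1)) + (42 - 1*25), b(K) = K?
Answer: I*√2505 ≈ 50.05*I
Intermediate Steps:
Y = 18 (Y = 1 + (42 - 1*25) = 1 + (42 - 25) = 1 + 17 = 18)
p(G) = 18 - G
√((39 + 30)*(-36) + p(39)) = √((39 + 30)*(-36) + (18 - 1*39)) = √(69*(-36) + (18 - 39)) = √(-2484 - 21) = √(-2505) = I*√2505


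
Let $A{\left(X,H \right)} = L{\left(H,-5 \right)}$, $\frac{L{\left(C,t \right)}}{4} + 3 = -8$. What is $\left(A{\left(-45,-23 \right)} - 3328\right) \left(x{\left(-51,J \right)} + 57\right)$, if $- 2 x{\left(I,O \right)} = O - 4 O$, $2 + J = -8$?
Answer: $-141624$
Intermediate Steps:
$J = -10$ ($J = -2 - 8 = -10$)
$L{\left(C,t \right)} = -44$ ($L{\left(C,t \right)} = -12 + 4 \left(-8\right) = -12 - 32 = -44$)
$A{\left(X,H \right)} = -44$
$x{\left(I,O \right)} = \frac{3 O}{2}$ ($x{\left(I,O \right)} = - \frac{O - 4 O}{2} = - \frac{\left(-3\right) O}{2} = \frac{3 O}{2}$)
$\left(A{\left(-45,-23 \right)} - 3328\right) \left(x{\left(-51,J \right)} + 57\right) = \left(-44 - 3328\right) \left(\frac{3}{2} \left(-10\right) + 57\right) = - 3372 \left(-15 + 57\right) = \left(-3372\right) 42 = -141624$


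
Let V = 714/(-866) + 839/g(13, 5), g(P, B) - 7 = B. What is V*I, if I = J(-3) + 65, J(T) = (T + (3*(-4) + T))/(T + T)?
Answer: 6103051/1299 ≈ 4698.3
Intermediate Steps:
g(P, B) = 7 + B
J(T) = (-12 + 2*T)/(2*T) (J(T) = (T + (-12 + T))/((2*T)) = (-12 + 2*T)*(1/(2*T)) = (-12 + 2*T)/(2*T))
I = 68 (I = (-6 - 3)/(-3) + 65 = -⅓*(-9) + 65 = 3 + 65 = 68)
V = 359003/5196 (V = 714/(-866) + 839/(7 + 5) = 714*(-1/866) + 839/12 = -357/433 + 839*(1/12) = -357/433 + 839/12 = 359003/5196 ≈ 69.092)
V*I = (359003/5196)*68 = 6103051/1299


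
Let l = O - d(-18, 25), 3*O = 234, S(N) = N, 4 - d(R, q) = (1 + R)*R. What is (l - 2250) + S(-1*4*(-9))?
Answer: -1834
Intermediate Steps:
d(R, q) = 4 - R*(1 + R) (d(R, q) = 4 - (1 + R)*R = 4 - R*(1 + R))
O = 78 (O = (1/3)*234 = 78)
l = 380 (l = 78 - (4 - 1*(-18) - 1*(-18)**2) = 78 - (4 + 18 - 1*324) = 78 - (4 + 18 - 324) = 78 - 1*(-302) = 78 + 302 = 380)
(l - 2250) + S(-1*4*(-9)) = (380 - 2250) - 1*4*(-9) = -1870 - 4*(-9) = -1870 + 36 = -1834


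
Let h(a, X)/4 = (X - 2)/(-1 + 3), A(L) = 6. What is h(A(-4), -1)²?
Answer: 36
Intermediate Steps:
h(a, X) = -4 + 2*X (h(a, X) = 4*((X - 2)/(-1 + 3)) = 4*((-2 + X)/2) = 4*((-2 + X)*(½)) = 4*(-1 + X/2) = -4 + 2*X)
h(A(-4), -1)² = (-4 + 2*(-1))² = (-4 - 2)² = (-6)² = 36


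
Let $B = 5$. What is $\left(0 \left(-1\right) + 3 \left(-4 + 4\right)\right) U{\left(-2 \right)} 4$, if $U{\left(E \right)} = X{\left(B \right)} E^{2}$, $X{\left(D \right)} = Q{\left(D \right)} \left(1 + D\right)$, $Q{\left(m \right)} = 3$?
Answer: $0$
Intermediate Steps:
$X{\left(D \right)} = 3 + 3 D$ ($X{\left(D \right)} = 3 \left(1 + D\right) = 3 + 3 D$)
$U{\left(E \right)} = 18 E^{2}$ ($U{\left(E \right)} = \left(3 + 3 \cdot 5\right) E^{2} = \left(3 + 15\right) E^{2} = 18 E^{2}$)
$\left(0 \left(-1\right) + 3 \left(-4 + 4\right)\right) U{\left(-2 \right)} 4 = \left(0 \left(-1\right) + 3 \left(-4 + 4\right)\right) 18 \left(-2\right)^{2} \cdot 4 = \left(0 + 3 \cdot 0\right) 18 \cdot 4 \cdot 4 = \left(0 + 0\right) 72 \cdot 4 = 0 \cdot 72 \cdot 4 = 0 \cdot 4 = 0$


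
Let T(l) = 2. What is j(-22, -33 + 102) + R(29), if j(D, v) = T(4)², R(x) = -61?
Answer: -57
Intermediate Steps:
j(D, v) = 4 (j(D, v) = 2² = 4)
j(-22, -33 + 102) + R(29) = 4 - 61 = -57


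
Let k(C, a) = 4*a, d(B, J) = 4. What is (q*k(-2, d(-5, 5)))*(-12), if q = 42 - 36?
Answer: -1152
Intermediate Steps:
q = 6
(q*k(-2, d(-5, 5)))*(-12) = (6*(4*4))*(-12) = (6*16)*(-12) = 96*(-12) = -1152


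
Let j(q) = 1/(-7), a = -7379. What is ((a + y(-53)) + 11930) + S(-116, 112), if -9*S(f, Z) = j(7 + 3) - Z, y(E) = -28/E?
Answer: 15239158/3339 ≈ 4564.0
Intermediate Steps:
j(q) = -⅐
S(f, Z) = 1/63 + Z/9 (S(f, Z) = -(-⅐ - Z)/9 = 1/63 + Z/9)
((a + y(-53)) + 11930) + S(-116, 112) = ((-7379 - 28/(-53)) + 11930) + (1/63 + (⅑)*112) = ((-7379 - 28*(-1/53)) + 11930) + (1/63 + 112/9) = ((-7379 + 28/53) + 11930) + 785/63 = (-391059/53 + 11930) + 785/63 = 241231/53 + 785/63 = 15239158/3339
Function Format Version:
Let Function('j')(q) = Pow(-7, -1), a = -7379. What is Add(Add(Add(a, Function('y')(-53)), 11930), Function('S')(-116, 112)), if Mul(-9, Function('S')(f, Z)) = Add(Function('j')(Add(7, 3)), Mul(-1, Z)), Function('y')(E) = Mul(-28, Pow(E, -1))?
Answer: Rational(15239158, 3339) ≈ 4564.0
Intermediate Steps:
Function('j')(q) = Rational(-1, 7)
Function('S')(f, Z) = Add(Rational(1, 63), Mul(Rational(1, 9), Z)) (Function('S')(f, Z) = Mul(Rational(-1, 9), Add(Rational(-1, 7), Mul(-1, Z))) = Add(Rational(1, 63), Mul(Rational(1, 9), Z)))
Add(Add(Add(a, Function('y')(-53)), 11930), Function('S')(-116, 112)) = Add(Add(Add(-7379, Mul(-28, Pow(-53, -1))), 11930), Add(Rational(1, 63), Mul(Rational(1, 9), 112))) = Add(Add(Add(-7379, Mul(-28, Rational(-1, 53))), 11930), Add(Rational(1, 63), Rational(112, 9))) = Add(Add(Add(-7379, Rational(28, 53)), 11930), Rational(785, 63)) = Add(Add(Rational(-391059, 53), 11930), Rational(785, 63)) = Add(Rational(241231, 53), Rational(785, 63)) = Rational(15239158, 3339)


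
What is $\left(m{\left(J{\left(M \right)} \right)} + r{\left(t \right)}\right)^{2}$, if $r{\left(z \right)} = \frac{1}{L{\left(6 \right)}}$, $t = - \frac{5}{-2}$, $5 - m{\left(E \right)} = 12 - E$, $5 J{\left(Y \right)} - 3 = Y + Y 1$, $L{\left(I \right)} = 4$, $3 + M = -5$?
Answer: $\frac{34969}{400} \approx 87.422$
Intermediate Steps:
$M = -8$ ($M = -3 - 5 = -8$)
$J{\left(Y \right)} = \frac{3}{5} + \frac{2 Y}{5}$ ($J{\left(Y \right)} = \frac{3}{5} + \frac{Y + Y 1}{5} = \frac{3}{5} + \frac{Y + Y}{5} = \frac{3}{5} + \frac{2 Y}{5}$)
$m{\left(E \right)} = -7 + E$ ($m{\left(E \right)} = 5 - \left(12 - E\right) = 5 + \left(-12 + E\right) = -7 + E$)
$t = \frac{5}{2}$ ($t = \left(-5\right) \left(- \frac{1}{2}\right) = \frac{5}{2} \approx 2.5$)
$r{\left(z \right)} = \frac{1}{4}$
$\left(m{\left(J{\left(M \right)} \right)} + r{\left(t \right)}\right)^{2} = \left(\left(-7 + \left(\frac{3}{5} + \frac{2}{5} \left(-8\right)\right)\right) + \frac{1}{4}\right)^{2} = \left(\left(-7 + \left(\frac{3}{5} - \frac{16}{5}\right)\right) + \frac{1}{4}\right)^{2} = \left(\left(-7 - \frac{13}{5}\right) + \frac{1}{4}\right)^{2} = \left(- \frac{48}{5} + \frac{1}{4}\right)^{2} = \left(- \frac{187}{20}\right)^{2} = \frac{34969}{400}$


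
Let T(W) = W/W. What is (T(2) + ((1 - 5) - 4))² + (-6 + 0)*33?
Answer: -149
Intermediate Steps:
T(W) = 1
(T(2) + ((1 - 5) - 4))² + (-6 + 0)*33 = (1 + ((1 - 5) - 4))² + (-6 + 0)*33 = (1 + (-4 - 4))² - 6*33 = (1 - 8)² - 198 = (-7)² - 198 = 49 - 198 = -149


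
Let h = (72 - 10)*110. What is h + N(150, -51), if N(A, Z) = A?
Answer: 6970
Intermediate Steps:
h = 6820 (h = 62*110 = 6820)
h + N(150, -51) = 6820 + 150 = 6970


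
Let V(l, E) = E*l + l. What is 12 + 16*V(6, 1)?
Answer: 204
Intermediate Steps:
V(l, E) = l + E*l
12 + 16*V(6, 1) = 12 + 16*(6*(1 + 1)) = 12 + 16*(6*2) = 12 + 16*12 = 12 + 192 = 204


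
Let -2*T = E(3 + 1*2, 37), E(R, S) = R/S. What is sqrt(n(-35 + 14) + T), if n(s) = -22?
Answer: I*sqrt(120842)/74 ≈ 4.6976*I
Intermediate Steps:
T = -5/74 (T = -(3 + 1*2)/(2*37) = -(3 + 2)/(2*37) = -5/(2*37) = -1/2*5/37 = -5/74 ≈ -0.067568)
sqrt(n(-35 + 14) + T) = sqrt(-22 - 5/74) = sqrt(-1633/74) = I*sqrt(120842)/74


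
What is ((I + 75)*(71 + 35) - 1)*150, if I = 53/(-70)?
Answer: 8262180/7 ≈ 1.1803e+6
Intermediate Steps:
I = -53/70 (I = 53*(-1/70) = -53/70 ≈ -0.75714)
((I + 75)*(71 + 35) - 1)*150 = ((-53/70 + 75)*(71 + 35) - 1)*150 = ((5197/70)*106 - 1)*150 = (275441/35 - 1)*150 = (275406/35)*150 = 8262180/7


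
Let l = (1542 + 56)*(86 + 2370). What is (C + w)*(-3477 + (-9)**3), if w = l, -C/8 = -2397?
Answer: -16587891984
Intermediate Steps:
C = 19176 (C = -8*(-2397) = 19176)
l = 3924688 (l = 1598*2456 = 3924688)
w = 3924688
(C + w)*(-3477 + (-9)**3) = (19176 + 3924688)*(-3477 + (-9)**3) = 3943864*(-3477 - 729) = 3943864*(-4206) = -16587891984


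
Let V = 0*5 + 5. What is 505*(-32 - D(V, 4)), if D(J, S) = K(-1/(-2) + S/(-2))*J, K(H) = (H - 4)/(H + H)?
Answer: -124735/6 ≈ -20789.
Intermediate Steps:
V = 5 (V = 0 + 5 = 5)
K(H) = (-4 + H)/(2*H) (K(H) = (-4 + H)/((2*H)) = (-4 + H)*(1/(2*H)) = (-4 + H)/(2*H))
D(J, S) = J*(-7/2 - S/2)/(2*(½ - S/2)) (D(J, S) = ((-4 + (-1/(-2) + S/(-2)))/(2*(-1/(-2) + S/(-2))))*J = ((-4 + (-1*(-½) + S*(-½)))/(2*(-1*(-½) + S*(-½))))*J = ((-4 + (½ - S/2))/(2*(½ - S/2)))*J = ((-7/2 - S/2)/(2*(½ - S/2)))*J = J*(-7/2 - S/2)/(2*(½ - S/2)))
505*(-32 - D(V, 4)) = 505*(-32 - 5*(7 + 4)/(2*(-1 + 4))) = 505*(-32 - 5*11/(2*3)) = 505*(-32 - 1*55/6) = 505*(-32 - 55/6) = 505*(-247/6) = -124735/6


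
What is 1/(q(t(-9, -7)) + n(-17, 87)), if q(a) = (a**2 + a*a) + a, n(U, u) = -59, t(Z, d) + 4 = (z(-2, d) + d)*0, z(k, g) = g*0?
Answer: -1/31 ≈ -0.032258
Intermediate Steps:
z(k, g) = 0
t(Z, d) = -4 (t(Z, d) = -4 + (0 + d)*0 = -4 + d*0 = -4 + 0 = -4)
q(a) = a + 2*a**2 (q(a) = (a**2 + a**2) + a = 2*a**2 + a = a + 2*a**2)
1/(q(t(-9, -7)) + n(-17, 87)) = 1/(-4*(1 + 2*(-4)) - 59) = 1/(-4*(1 - 8) - 59) = 1/(-4*(-7) - 59) = 1/(28 - 59) = 1/(-31) = -1/31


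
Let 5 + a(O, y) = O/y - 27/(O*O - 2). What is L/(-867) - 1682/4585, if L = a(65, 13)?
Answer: -2052750589/5595749495 ≈ -0.36684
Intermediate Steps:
a(O, y) = -5 - 27/(-2 + O**2) + O/y (a(O, y) = -5 + (O/y - 27/(O*O - 2)) = -5 + (O/y - 27/(O**2 - 2)) = -5 + (O/y - 27/(-2 + O**2)) = -5 + (-27/(-2 + O**2) + O/y) = -5 - 27/(-2 + O**2) + O/y)
L = -27/4223 (L = (65**3 - 17*13 - 2*65 - 5*13*65**2)/(13*(-2 + 65**2)) = (274625 - 221 - 130 - 5*13*4225)/(13*(-2 + 4225)) = (1/13)*(274625 - 221 - 130 - 274625)/4223 = (1/13)*(1/4223)*(-351) = -27/4223 ≈ -0.0063936)
L/(-867) - 1682/4585 = -27/4223/(-867) - 1682/4585 = -27/4223*(-1/867) - 1682*1/4585 = 9/1220447 - 1682/4585 = -2052750589/5595749495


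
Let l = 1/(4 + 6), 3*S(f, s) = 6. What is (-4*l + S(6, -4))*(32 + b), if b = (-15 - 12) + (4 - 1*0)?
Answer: 72/5 ≈ 14.400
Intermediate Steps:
S(f, s) = 2 (S(f, s) = (⅓)*6 = 2)
l = ⅒ (l = 1/10 = ⅒ ≈ 0.10000)
b = -23 (b = -27 + (4 + 0) = -27 + 4 = -23)
(-4*l + S(6, -4))*(32 + b) = (-4*⅒ + 2)*(32 - 23) = (-⅖ + 2)*9 = (8/5)*9 = 72/5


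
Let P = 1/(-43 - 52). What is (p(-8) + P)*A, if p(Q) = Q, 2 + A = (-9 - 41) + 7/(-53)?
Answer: 2102643/5035 ≈ 417.61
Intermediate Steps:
P = -1/95 (P = 1/(-95) = -1/95 ≈ -0.010526)
A = -2763/53 (A = -2 + ((-9 - 41) + 7/(-53)) = -2 + (-50 + 7*(-1/53)) = -2 + (-50 - 7/53) = -2 - 2657/53 = -2763/53 ≈ -52.132)
(p(-8) + P)*A = (-8 - 1/95)*(-2763/53) = -761/95*(-2763/53) = 2102643/5035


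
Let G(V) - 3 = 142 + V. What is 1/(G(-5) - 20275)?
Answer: -1/20135 ≈ -4.9665e-5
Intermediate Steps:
G(V) = 145 + V (G(V) = 3 + (142 + V) = 145 + V)
1/(G(-5) - 20275) = 1/((145 - 5) - 20275) = 1/(140 - 20275) = 1/(-20135) = -1/20135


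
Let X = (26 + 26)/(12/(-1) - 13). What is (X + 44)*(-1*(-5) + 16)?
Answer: 22008/25 ≈ 880.32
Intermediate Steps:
X = -52/25 (X = 52/(12*(-1) - 13) = 52/(-12 - 13) = 52/(-25) = 52*(-1/25) = -52/25 ≈ -2.0800)
(X + 44)*(-1*(-5) + 16) = (-52/25 + 44)*(-1*(-5) + 16) = 1048*(5 + 16)/25 = (1048/25)*21 = 22008/25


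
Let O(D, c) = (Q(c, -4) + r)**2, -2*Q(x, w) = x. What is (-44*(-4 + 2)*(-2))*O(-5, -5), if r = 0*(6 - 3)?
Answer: -1100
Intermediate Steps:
Q(x, w) = -x/2
r = 0 (r = 0*3 = 0)
O(D, c) = c**2/4 (O(D, c) = (-c/2 + 0)**2 = (-c/2)**2 = c**2/4)
(-44*(-4 + 2)*(-2))*O(-5, -5) = (-44*(-4 + 2)*(-2))*((1/4)*(-5)**2) = (-(-88)*(-2))*((1/4)*25) = -44*4*(25/4) = -176*25/4 = -1100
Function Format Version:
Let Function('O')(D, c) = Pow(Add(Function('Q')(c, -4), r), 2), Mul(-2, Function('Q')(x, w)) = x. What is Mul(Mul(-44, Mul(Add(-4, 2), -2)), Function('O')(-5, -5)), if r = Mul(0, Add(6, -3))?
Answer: -1100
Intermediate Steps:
Function('Q')(x, w) = Mul(Rational(-1, 2), x)
r = 0 (r = Mul(0, 3) = 0)
Function('O')(D, c) = Mul(Rational(1, 4), Pow(c, 2)) (Function('O')(D, c) = Pow(Add(Mul(Rational(-1, 2), c), 0), 2) = Pow(Mul(Rational(-1, 2), c), 2) = Mul(Rational(1, 4), Pow(c, 2)))
Mul(Mul(-44, Mul(Add(-4, 2), -2)), Function('O')(-5, -5)) = Mul(Mul(-44, Mul(Add(-4, 2), -2)), Mul(Rational(1, 4), Pow(-5, 2))) = Mul(Mul(-44, Mul(-2, -2)), Mul(Rational(1, 4), 25)) = Mul(Mul(-44, 4), Rational(25, 4)) = Mul(-176, Rational(25, 4)) = -1100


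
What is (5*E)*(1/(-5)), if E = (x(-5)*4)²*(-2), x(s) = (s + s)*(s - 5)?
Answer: 320000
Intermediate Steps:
x(s) = 2*s*(-5 + s) (x(s) = (2*s)*(-5 + s) = 2*s*(-5 + s))
E = -320000 (E = ((2*(-5)*(-5 - 5))*4)²*(-2) = ((2*(-5)*(-10))*4)²*(-2) = (100*4)²*(-2) = 400²*(-2) = 160000*(-2) = -320000)
(5*E)*(1/(-5)) = (5*(-320000))*(1/(-5)) = -1600000*(-1)/5 = -1600000*(-⅕) = 320000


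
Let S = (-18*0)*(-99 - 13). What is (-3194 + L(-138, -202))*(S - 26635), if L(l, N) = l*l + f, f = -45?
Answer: -420966175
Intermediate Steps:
L(l, N) = -45 + l**2 (L(l, N) = l*l - 45 = l**2 - 45 = -45 + l**2)
S = 0 (S = 0*(-112) = 0)
(-3194 + L(-138, -202))*(S - 26635) = (-3194 + (-45 + (-138)**2))*(0 - 26635) = (-3194 + (-45 + 19044))*(-26635) = (-3194 + 18999)*(-26635) = 15805*(-26635) = -420966175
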